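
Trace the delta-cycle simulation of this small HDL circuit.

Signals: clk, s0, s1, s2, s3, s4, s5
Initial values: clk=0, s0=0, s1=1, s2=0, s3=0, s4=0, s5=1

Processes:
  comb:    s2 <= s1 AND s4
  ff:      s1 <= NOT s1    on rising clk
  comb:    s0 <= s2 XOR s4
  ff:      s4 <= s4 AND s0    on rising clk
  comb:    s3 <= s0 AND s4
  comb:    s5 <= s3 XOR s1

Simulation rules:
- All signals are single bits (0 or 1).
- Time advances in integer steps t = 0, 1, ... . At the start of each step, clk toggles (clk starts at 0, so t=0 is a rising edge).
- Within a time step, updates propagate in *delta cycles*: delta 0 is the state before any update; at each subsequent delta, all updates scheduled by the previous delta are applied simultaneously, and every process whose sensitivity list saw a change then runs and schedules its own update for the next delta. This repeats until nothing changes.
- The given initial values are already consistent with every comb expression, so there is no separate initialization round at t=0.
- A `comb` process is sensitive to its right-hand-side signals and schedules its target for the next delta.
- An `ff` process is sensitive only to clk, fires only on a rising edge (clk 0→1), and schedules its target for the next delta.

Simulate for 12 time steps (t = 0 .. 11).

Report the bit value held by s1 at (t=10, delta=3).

1

t0.Δ0 s4=0 s2=0 s0=0 s5=1 s3=0 clk=0 s1=1
t0.Δ1 s4=0 s2=0 s0=0 s5=1 s3=0 clk=1 s1=1
t0.Δ2 s4=0 s2=0 s0=0 s5=1 s3=0 clk=1 s1=0
t0.Δ3 s4=0 s2=0 s0=0 s5=0 s3=0 clk=1 s1=0
t1.Δ0 s4=0 s2=0 s0=0 s5=0 s3=0 clk=1 s1=0
t1.Δ1 s4=0 s2=0 s0=0 s5=0 s3=0 clk=0 s1=0
t2.Δ0 s4=0 s2=0 s0=0 s5=0 s3=0 clk=0 s1=0
t2.Δ1 s4=0 s2=0 s0=0 s5=0 s3=0 clk=1 s1=0
t2.Δ2 s4=0 s2=0 s0=0 s5=0 s3=0 clk=1 s1=1
t2.Δ3 s4=0 s2=0 s0=0 s5=1 s3=0 clk=1 s1=1
t3.Δ0 s4=0 s2=0 s0=0 s5=1 s3=0 clk=1 s1=1
t3.Δ1 s4=0 s2=0 s0=0 s5=1 s3=0 clk=0 s1=1
t4.Δ0 s4=0 s2=0 s0=0 s5=1 s3=0 clk=0 s1=1
t4.Δ1 s4=0 s2=0 s0=0 s5=1 s3=0 clk=1 s1=1
t4.Δ2 s4=0 s2=0 s0=0 s5=1 s3=0 clk=1 s1=0
t4.Δ3 s4=0 s2=0 s0=0 s5=0 s3=0 clk=1 s1=0
t5.Δ0 s4=0 s2=0 s0=0 s5=0 s3=0 clk=1 s1=0
t5.Δ1 s4=0 s2=0 s0=0 s5=0 s3=0 clk=0 s1=0
t6.Δ0 s4=0 s2=0 s0=0 s5=0 s3=0 clk=0 s1=0
t6.Δ1 s4=0 s2=0 s0=0 s5=0 s3=0 clk=1 s1=0
t6.Δ2 s4=0 s2=0 s0=0 s5=0 s3=0 clk=1 s1=1
t6.Δ3 s4=0 s2=0 s0=0 s5=1 s3=0 clk=1 s1=1
t7.Δ0 s4=0 s2=0 s0=0 s5=1 s3=0 clk=1 s1=1
t7.Δ1 s4=0 s2=0 s0=0 s5=1 s3=0 clk=0 s1=1
t8.Δ0 s4=0 s2=0 s0=0 s5=1 s3=0 clk=0 s1=1
t8.Δ1 s4=0 s2=0 s0=0 s5=1 s3=0 clk=1 s1=1
t8.Δ2 s4=0 s2=0 s0=0 s5=1 s3=0 clk=1 s1=0
t8.Δ3 s4=0 s2=0 s0=0 s5=0 s3=0 clk=1 s1=0
t9.Δ0 s4=0 s2=0 s0=0 s5=0 s3=0 clk=1 s1=0
t9.Δ1 s4=0 s2=0 s0=0 s5=0 s3=0 clk=0 s1=0
t10.Δ0 s4=0 s2=0 s0=0 s5=0 s3=0 clk=0 s1=0
t10.Δ1 s4=0 s2=0 s0=0 s5=0 s3=0 clk=1 s1=0
t10.Δ2 s4=0 s2=0 s0=0 s5=0 s3=0 clk=1 s1=1
t10.Δ3 s4=0 s2=0 s0=0 s5=1 s3=0 clk=1 s1=1
t11.Δ0 s4=0 s2=0 s0=0 s5=1 s3=0 clk=1 s1=1
t11.Δ1 s4=0 s2=0 s0=0 s5=1 s3=0 clk=0 s1=1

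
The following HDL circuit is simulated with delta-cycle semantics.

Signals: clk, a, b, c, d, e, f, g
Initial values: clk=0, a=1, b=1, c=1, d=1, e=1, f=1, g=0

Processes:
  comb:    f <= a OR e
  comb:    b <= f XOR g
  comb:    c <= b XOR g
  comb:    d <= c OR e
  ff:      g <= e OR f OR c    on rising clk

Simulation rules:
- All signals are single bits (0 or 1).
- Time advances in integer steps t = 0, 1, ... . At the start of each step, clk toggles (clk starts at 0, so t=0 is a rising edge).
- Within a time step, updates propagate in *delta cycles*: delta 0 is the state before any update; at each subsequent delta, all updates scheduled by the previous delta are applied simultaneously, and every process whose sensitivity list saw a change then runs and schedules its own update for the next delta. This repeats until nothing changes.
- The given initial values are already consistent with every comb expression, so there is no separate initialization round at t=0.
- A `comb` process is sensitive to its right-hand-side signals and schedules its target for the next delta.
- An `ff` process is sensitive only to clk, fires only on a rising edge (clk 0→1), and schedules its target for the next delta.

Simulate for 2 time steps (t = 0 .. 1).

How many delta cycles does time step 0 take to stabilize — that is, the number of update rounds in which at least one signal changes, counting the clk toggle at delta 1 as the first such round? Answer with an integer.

t=0 Δ0: g=0 d=1 c=1 b=1 a=1 clk=0 e=1 f=1
  Δ1: clk:0→1
  Δ2: g:0→1
  Δ3: c:1→0, b:1→0
  Δ4: c:0→1
  (4Δ to stable)
t=1 Δ0: g=1 d=1 c=1 b=0 a=1 clk=1 e=1 f=1
  Δ1: clk:1→0
  (1Δ to stable)

4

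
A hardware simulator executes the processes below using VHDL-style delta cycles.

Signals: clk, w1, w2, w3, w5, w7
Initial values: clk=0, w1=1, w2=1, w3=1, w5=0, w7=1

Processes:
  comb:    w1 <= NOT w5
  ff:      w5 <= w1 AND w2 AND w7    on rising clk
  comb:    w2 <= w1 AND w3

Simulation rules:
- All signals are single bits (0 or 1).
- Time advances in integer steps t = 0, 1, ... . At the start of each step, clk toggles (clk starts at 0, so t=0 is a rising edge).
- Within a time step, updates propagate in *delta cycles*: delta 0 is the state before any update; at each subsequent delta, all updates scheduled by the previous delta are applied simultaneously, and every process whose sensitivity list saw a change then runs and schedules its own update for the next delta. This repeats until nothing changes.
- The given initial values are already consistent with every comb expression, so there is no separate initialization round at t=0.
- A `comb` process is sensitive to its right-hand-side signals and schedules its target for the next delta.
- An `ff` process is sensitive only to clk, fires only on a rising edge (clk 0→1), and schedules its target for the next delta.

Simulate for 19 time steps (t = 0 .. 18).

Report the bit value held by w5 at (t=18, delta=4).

0

t=0 Δ0: w2=1 clk=0 w5=0 w1=1 w7=1 w3=1
  Δ1: clk:0→1
  Δ2: w5:0→1
  Δ3: w1:1→0
  Δ4: w2:1→0
  (4Δ to stable)
t=1 Δ0: w2=0 clk=1 w5=1 w1=0 w7=1 w3=1
  Δ1: clk:1→0
  (1Δ to stable)
t=2 Δ0: w2=0 clk=0 w5=1 w1=0 w7=1 w3=1
  Δ1: clk:0→1
  Δ2: w5:1→0
  Δ3: w1:0→1
  Δ4: w2:0→1
  (4Δ to stable)
t=3 Δ0: w2=1 clk=1 w5=0 w1=1 w7=1 w3=1
  Δ1: clk:1→0
  (1Δ to stable)
t=4 Δ0: w2=1 clk=0 w5=0 w1=1 w7=1 w3=1
  Δ1: clk:0→1
  Δ2: w5:0→1
  Δ3: w1:1→0
  Δ4: w2:1→0
  (4Δ to stable)
t=5 Δ0: w2=0 clk=1 w5=1 w1=0 w7=1 w3=1
  Δ1: clk:1→0
  (1Δ to stable)
t=6 Δ0: w2=0 clk=0 w5=1 w1=0 w7=1 w3=1
  Δ1: clk:0→1
  Δ2: w5:1→0
  Δ3: w1:0→1
  Δ4: w2:0→1
  (4Δ to stable)
t=7 Δ0: w2=1 clk=1 w5=0 w1=1 w7=1 w3=1
  Δ1: clk:1→0
  (1Δ to stable)
t=8 Δ0: w2=1 clk=0 w5=0 w1=1 w7=1 w3=1
  Δ1: clk:0→1
  Δ2: w5:0→1
  Δ3: w1:1→0
  Δ4: w2:1→0
  (4Δ to stable)
t=9 Δ0: w2=0 clk=1 w5=1 w1=0 w7=1 w3=1
  Δ1: clk:1→0
  (1Δ to stable)
t=10 Δ0: w2=0 clk=0 w5=1 w1=0 w7=1 w3=1
  Δ1: clk:0→1
  Δ2: w5:1→0
  Δ3: w1:0→1
  Δ4: w2:0→1
  (4Δ to stable)
t=11 Δ0: w2=1 clk=1 w5=0 w1=1 w7=1 w3=1
  Δ1: clk:1→0
  (1Δ to stable)
t=12 Δ0: w2=1 clk=0 w5=0 w1=1 w7=1 w3=1
  Δ1: clk:0→1
  Δ2: w5:0→1
  Δ3: w1:1→0
  Δ4: w2:1→0
  (4Δ to stable)
t=13 Δ0: w2=0 clk=1 w5=1 w1=0 w7=1 w3=1
  Δ1: clk:1→0
  (1Δ to stable)
t=14 Δ0: w2=0 clk=0 w5=1 w1=0 w7=1 w3=1
  Δ1: clk:0→1
  Δ2: w5:1→0
  Δ3: w1:0→1
  Δ4: w2:0→1
  (4Δ to stable)
t=15 Δ0: w2=1 clk=1 w5=0 w1=1 w7=1 w3=1
  Δ1: clk:1→0
  (1Δ to stable)
t=16 Δ0: w2=1 clk=0 w5=0 w1=1 w7=1 w3=1
  Δ1: clk:0→1
  Δ2: w5:0→1
  Δ3: w1:1→0
  Δ4: w2:1→0
  (4Δ to stable)
t=17 Δ0: w2=0 clk=1 w5=1 w1=0 w7=1 w3=1
  Δ1: clk:1→0
  (1Δ to stable)
t=18 Δ0: w2=0 clk=0 w5=1 w1=0 w7=1 w3=1
  Δ1: clk:0→1
  Δ2: w5:1→0
  Δ3: w1:0→1
  Δ4: w2:0→1
  (4Δ to stable)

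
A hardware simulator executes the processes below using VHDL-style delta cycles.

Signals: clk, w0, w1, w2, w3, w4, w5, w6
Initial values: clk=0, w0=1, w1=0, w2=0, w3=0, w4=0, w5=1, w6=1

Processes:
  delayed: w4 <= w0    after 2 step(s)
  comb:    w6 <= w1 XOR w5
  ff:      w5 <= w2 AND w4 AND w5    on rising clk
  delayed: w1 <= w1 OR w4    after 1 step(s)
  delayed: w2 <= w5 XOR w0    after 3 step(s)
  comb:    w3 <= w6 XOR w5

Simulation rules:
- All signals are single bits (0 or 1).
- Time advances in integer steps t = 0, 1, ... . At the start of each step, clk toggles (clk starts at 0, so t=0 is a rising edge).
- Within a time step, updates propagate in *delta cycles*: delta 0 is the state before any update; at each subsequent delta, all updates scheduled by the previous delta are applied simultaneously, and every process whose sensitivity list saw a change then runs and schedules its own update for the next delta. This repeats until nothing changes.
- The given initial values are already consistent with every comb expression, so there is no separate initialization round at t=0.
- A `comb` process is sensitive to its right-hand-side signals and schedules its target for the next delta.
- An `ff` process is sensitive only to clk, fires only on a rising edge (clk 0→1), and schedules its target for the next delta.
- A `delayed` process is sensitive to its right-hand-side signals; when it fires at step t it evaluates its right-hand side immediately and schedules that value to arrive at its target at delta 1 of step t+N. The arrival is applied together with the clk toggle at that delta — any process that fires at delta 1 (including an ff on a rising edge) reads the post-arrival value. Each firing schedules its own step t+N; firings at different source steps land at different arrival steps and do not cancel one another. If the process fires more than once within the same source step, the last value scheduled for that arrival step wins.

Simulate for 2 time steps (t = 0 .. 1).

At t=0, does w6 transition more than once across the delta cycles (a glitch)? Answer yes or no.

no

t=0 Δ0: clk=0 w0=1 w6=1 w3=0 w1=0 w2=0 w5=1 w4=0
  Δ1: clk:0→1
  Δ2: w5:1→0
  Δ3: w6:1→0, w3:0→1
  Δ4: w3:1→0
  (4Δ to stable)
t=1 Δ0: clk=1 w0=1 w6=0 w3=0 w1=0 w2=0 w5=0 w4=0
  Δ1: clk:1→0
  (1Δ to stable)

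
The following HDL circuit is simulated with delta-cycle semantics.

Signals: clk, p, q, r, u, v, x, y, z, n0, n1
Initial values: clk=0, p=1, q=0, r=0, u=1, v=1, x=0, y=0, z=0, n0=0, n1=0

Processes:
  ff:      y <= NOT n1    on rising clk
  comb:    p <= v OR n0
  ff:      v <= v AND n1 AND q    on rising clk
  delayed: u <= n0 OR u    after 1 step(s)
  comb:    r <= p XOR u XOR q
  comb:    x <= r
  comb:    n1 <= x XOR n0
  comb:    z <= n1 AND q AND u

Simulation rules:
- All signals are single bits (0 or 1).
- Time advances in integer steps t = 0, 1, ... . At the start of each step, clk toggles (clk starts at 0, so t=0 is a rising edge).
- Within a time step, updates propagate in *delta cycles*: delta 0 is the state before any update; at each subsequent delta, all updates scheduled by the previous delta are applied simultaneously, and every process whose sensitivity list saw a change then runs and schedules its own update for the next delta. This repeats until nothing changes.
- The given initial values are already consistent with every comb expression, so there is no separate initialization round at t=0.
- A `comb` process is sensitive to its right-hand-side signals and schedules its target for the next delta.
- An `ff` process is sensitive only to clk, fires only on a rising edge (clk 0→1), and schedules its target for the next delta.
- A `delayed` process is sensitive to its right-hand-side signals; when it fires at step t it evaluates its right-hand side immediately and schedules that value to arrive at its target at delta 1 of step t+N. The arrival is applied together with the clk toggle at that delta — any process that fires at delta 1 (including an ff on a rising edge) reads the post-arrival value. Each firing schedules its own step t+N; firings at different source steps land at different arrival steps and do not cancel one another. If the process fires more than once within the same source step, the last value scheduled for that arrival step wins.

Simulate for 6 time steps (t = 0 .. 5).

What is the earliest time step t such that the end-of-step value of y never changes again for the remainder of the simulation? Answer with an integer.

t=0 Δ0: x=0 p=1 y=0 v=1 q=0 n1=0 r=0 z=0 clk=0 u=1 n0=0
  Δ1: clk:0→1
  Δ2: y:0→1, v:1→0
  Δ3: p:1→0
  Δ4: r:0→1
  Δ5: x:0→1
  Δ6: n1:0→1
  (6Δ to stable)
t=1 Δ0: x=1 p=0 y=1 v=0 q=0 n1=1 r=1 z=0 clk=1 u=1 n0=0
  Δ1: clk:1→0
  (1Δ to stable)
t=2 Δ0: x=1 p=0 y=1 v=0 q=0 n1=1 r=1 z=0 clk=0 u=1 n0=0
  Δ1: clk:0→1
  Δ2: y:1→0
  (2Δ to stable)
t=3 Δ0: x=1 p=0 y=0 v=0 q=0 n1=1 r=1 z=0 clk=1 u=1 n0=0
  Δ1: clk:1→0
  (1Δ to stable)
t=4 Δ0: x=1 p=0 y=0 v=0 q=0 n1=1 r=1 z=0 clk=0 u=1 n0=0
  Δ1: clk:0→1
  (1Δ to stable)
t=5 Δ0: x=1 p=0 y=0 v=0 q=0 n1=1 r=1 z=0 clk=1 u=1 n0=0
  Δ1: clk:1→0
  (1Δ to stable)

2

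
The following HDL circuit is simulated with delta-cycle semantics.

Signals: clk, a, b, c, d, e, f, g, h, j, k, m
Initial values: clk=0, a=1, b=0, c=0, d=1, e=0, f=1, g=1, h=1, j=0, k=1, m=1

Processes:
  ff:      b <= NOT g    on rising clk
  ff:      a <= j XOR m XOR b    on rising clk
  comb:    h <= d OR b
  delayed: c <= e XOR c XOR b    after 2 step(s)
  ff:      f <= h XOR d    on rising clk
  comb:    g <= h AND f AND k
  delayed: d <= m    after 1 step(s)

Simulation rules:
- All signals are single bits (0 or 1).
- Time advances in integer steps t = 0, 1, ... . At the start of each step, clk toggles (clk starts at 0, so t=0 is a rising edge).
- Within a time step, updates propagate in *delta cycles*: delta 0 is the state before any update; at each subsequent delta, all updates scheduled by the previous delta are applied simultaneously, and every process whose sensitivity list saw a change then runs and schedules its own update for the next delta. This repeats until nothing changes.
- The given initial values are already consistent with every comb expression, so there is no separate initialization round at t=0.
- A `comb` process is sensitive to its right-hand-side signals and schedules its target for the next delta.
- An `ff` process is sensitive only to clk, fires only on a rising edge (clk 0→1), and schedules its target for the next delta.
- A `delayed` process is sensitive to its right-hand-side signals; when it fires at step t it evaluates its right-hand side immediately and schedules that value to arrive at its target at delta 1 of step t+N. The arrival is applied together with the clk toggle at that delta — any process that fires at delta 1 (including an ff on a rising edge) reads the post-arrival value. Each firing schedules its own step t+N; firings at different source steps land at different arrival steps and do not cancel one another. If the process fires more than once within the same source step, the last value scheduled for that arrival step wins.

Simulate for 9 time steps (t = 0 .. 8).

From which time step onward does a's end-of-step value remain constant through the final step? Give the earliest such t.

[bits: b,h,k,c,clk,a,d,m,g,e,f,j]
t=0: Δ0=011001111010 Δ1=011011111010 Δ2=011011111000 Δ3=011011110000 | 3Δ
t=1: Δ0=011011110000 Δ1=011001110000 | 1Δ
t=2: Δ0=011001110000 Δ1=011011110000 Δ2=111011110000 | 2Δ
t=3: Δ0=111011110000 Δ1=111001110000 | 1Δ
t=4: Δ0=111001110000 Δ1=111111110000 Δ2=111110110000 | 2Δ
t=5: Δ0=111110110000 Δ1=111100110000 | 1Δ
t=6: Δ0=111100110000 Δ1=111010110000 | 1Δ
t=7: Δ0=111010110000 Δ1=111000110000 | 1Δ
t=8: Δ0=111000110000 Δ1=111110110000 | 1Δ

4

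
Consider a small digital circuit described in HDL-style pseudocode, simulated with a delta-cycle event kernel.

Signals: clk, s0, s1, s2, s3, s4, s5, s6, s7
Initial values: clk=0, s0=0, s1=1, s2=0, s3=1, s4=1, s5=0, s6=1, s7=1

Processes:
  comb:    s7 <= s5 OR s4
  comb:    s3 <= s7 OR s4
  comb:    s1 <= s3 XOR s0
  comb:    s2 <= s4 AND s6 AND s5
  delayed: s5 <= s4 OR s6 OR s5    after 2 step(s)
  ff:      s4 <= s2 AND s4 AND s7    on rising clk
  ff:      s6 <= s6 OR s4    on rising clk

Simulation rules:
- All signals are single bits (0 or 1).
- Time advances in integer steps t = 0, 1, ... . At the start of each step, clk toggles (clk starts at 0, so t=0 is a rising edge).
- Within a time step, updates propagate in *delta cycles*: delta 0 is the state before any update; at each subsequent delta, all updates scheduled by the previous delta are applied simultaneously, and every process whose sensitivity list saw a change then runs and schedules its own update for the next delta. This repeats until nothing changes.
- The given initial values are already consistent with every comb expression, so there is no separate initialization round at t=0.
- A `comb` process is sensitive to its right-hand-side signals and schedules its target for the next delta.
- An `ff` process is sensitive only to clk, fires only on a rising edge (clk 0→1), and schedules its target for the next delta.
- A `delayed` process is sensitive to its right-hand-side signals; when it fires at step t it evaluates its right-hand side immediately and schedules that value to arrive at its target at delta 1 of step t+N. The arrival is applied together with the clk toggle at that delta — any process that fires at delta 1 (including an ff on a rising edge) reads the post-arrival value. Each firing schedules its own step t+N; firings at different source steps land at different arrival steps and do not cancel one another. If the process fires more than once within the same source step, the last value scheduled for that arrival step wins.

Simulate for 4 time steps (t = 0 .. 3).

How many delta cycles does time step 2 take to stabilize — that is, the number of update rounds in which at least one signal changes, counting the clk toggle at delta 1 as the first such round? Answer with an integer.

4

t=0 Δ0: s7=1 s2=0 s1=1 s0=0 s6=1 s5=0 clk=0 s3=1 s4=1
  Δ1: clk:0→1
  Δ2: s4:1→0
  Δ3: s7:1→0
  Δ4: s3:1→0
  Δ5: s1:1→0
  (5Δ to stable)
t=1 Δ0: s7=0 s2=0 s1=0 s0=0 s6=1 s5=0 clk=1 s3=0 s4=0
  Δ1: clk:1→0
  (1Δ to stable)
t=2 Δ0: s7=0 s2=0 s1=0 s0=0 s6=1 s5=0 clk=0 s3=0 s4=0
  Δ1: s5:0→1, clk:0→1
  Δ2: s7:0→1
  Δ3: s3:0→1
  Δ4: s1:0→1
  (4Δ to stable)
t=3 Δ0: s7=1 s2=0 s1=1 s0=0 s6=1 s5=1 clk=1 s3=1 s4=0
  Δ1: clk:1→0
  (1Δ to stable)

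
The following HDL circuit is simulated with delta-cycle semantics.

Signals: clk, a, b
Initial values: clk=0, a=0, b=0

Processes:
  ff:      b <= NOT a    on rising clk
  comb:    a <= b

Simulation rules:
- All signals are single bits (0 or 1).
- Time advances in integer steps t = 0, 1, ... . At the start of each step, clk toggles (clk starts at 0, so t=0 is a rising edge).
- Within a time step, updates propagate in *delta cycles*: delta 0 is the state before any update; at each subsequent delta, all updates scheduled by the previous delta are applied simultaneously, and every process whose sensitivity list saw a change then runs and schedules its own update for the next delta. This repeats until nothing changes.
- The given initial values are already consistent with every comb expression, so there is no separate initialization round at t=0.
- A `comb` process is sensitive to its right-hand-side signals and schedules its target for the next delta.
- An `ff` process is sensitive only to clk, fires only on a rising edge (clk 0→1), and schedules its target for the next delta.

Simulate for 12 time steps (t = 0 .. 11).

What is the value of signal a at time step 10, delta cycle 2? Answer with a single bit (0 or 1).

1

t=0 Δ0: b=0 clk=0 a=0
  Δ1: clk:0→1
  Δ2: b:0→1
  Δ3: a:0→1
  (3Δ to stable)
t=1 Δ0: b=1 clk=1 a=1
  Δ1: clk:1→0
  (1Δ to stable)
t=2 Δ0: b=1 clk=0 a=1
  Δ1: clk:0→1
  Δ2: b:1→0
  Δ3: a:1→0
  (3Δ to stable)
t=3 Δ0: b=0 clk=1 a=0
  Δ1: clk:1→0
  (1Δ to stable)
t=4 Δ0: b=0 clk=0 a=0
  Δ1: clk:0→1
  Δ2: b:0→1
  Δ3: a:0→1
  (3Δ to stable)
t=5 Δ0: b=1 clk=1 a=1
  Δ1: clk:1→0
  (1Δ to stable)
t=6 Δ0: b=1 clk=0 a=1
  Δ1: clk:0→1
  Δ2: b:1→0
  Δ3: a:1→0
  (3Δ to stable)
t=7 Δ0: b=0 clk=1 a=0
  Δ1: clk:1→0
  (1Δ to stable)
t=8 Δ0: b=0 clk=0 a=0
  Δ1: clk:0→1
  Δ2: b:0→1
  Δ3: a:0→1
  (3Δ to stable)
t=9 Δ0: b=1 clk=1 a=1
  Δ1: clk:1→0
  (1Δ to stable)
t=10 Δ0: b=1 clk=0 a=1
  Δ1: clk:0→1
  Δ2: b:1→0
  Δ3: a:1→0
  (3Δ to stable)
t=11 Δ0: b=0 clk=1 a=0
  Δ1: clk:1→0
  (1Δ to stable)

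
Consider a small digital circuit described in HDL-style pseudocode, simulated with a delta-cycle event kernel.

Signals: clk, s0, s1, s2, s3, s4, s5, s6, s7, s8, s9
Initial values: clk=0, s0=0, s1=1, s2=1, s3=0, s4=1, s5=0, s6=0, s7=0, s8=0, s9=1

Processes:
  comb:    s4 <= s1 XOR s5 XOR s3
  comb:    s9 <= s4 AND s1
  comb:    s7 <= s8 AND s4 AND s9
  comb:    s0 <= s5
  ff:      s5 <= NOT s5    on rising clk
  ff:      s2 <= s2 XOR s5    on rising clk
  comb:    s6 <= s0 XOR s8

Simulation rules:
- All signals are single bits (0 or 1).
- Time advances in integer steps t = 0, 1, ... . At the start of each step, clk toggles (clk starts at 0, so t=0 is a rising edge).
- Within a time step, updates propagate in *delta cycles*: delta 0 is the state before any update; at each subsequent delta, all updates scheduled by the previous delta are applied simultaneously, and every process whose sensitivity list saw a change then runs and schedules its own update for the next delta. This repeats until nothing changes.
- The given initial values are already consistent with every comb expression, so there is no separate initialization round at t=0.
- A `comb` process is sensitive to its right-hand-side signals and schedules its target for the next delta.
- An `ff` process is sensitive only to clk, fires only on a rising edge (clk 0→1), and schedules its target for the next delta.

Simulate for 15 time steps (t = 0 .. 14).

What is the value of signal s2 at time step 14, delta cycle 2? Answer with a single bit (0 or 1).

[bits: s6,s3,s1,s9,s0,s7,s4,s5,s2,s8,clk]
t=0: Δ0=00110010100 Δ1=00110010101 Δ2=00110011101 Δ3=00111001101 Δ4=10101001101 | 4Δ
t=1: Δ0=10101001101 Δ1=10101001100 | 1Δ
t=2: Δ0=10101001100 Δ1=10101001101 Δ2=10101000001 Δ3=10100010001 Δ4=00110010001 | 4Δ
t=3: Δ0=00110010001 Δ1=00110010000 | 1Δ
t=4: Δ0=00110010000 Δ1=00110010001 Δ2=00110011001 Δ3=00111001001 Δ4=10101001001 | 4Δ
t=5: Δ0=10101001001 Δ1=10101001000 | 1Δ
t=6: Δ0=10101001000 Δ1=10101001001 Δ2=10101000101 Δ3=10100010101 Δ4=00110010101 | 4Δ
t=7: Δ0=00110010101 Δ1=00110010100 | 1Δ
t=8: Δ0=00110010100 Δ1=00110010101 Δ2=00110011101 Δ3=00111001101 Δ4=10101001101 | 4Δ
t=9: Δ0=10101001101 Δ1=10101001100 | 1Δ
t=10: Δ0=10101001100 Δ1=10101001101 Δ2=10101000001 Δ3=10100010001 Δ4=00110010001 | 4Δ
t=11: Δ0=00110010001 Δ1=00110010000 | 1Δ
t=12: Δ0=00110010000 Δ1=00110010001 Δ2=00110011001 Δ3=00111001001 Δ4=10101001001 | 4Δ
t=13: Δ0=10101001001 Δ1=10101001000 | 1Δ
t=14: Δ0=10101001000 Δ1=10101001001 Δ2=10101000101 Δ3=10100010101 Δ4=00110010101 | 4Δ

1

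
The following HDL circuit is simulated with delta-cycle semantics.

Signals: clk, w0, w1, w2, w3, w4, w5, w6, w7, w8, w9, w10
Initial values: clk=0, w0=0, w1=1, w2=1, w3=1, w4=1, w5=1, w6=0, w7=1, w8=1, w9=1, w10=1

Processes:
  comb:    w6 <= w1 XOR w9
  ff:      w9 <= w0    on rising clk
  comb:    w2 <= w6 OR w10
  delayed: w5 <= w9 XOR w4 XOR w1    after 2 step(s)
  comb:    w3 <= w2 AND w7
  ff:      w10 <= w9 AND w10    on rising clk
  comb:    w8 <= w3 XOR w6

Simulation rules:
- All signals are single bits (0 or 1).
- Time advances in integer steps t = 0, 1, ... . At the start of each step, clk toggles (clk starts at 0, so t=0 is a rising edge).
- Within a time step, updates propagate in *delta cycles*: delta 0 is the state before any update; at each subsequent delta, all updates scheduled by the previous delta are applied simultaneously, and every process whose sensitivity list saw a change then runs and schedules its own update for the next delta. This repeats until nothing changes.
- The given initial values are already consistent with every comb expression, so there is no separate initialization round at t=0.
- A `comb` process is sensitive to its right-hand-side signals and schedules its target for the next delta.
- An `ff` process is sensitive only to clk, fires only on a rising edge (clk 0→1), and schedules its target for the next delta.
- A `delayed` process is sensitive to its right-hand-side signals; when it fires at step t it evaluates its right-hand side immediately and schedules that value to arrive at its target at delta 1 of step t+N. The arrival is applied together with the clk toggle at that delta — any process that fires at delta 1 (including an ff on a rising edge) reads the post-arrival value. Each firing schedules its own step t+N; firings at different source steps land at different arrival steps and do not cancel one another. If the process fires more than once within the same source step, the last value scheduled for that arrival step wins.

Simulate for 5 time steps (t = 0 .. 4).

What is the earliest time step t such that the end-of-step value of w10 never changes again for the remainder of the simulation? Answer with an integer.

t=0 Δ0: clk=0 w2=1 w0=0 w3=1 w6=0 w7=1 w8=1 w10=1 w9=1 w5=1 w1=1 w4=1
  Δ1: clk:0→1
  Δ2: w9:1→0
  Δ3: w6:0→1
  Δ4: w8:1→0
  (4Δ to stable)
t=1 Δ0: clk=1 w2=1 w0=0 w3=1 w6=1 w7=1 w8=0 w10=1 w9=0 w5=1 w1=1 w4=1
  Δ1: clk:1→0
  (1Δ to stable)
t=2 Δ0: clk=0 w2=1 w0=0 w3=1 w6=1 w7=1 w8=0 w10=1 w9=0 w5=1 w1=1 w4=1
  Δ1: clk:0→1, w5:1→0
  Δ2: w10:1→0
  (2Δ to stable)
t=3 Δ0: clk=1 w2=1 w0=0 w3=1 w6=1 w7=1 w8=0 w10=0 w9=0 w5=0 w1=1 w4=1
  Δ1: clk:1→0
  (1Δ to stable)
t=4 Δ0: clk=0 w2=1 w0=0 w3=1 w6=1 w7=1 w8=0 w10=0 w9=0 w5=0 w1=1 w4=1
  Δ1: clk:0→1
  (1Δ to stable)

2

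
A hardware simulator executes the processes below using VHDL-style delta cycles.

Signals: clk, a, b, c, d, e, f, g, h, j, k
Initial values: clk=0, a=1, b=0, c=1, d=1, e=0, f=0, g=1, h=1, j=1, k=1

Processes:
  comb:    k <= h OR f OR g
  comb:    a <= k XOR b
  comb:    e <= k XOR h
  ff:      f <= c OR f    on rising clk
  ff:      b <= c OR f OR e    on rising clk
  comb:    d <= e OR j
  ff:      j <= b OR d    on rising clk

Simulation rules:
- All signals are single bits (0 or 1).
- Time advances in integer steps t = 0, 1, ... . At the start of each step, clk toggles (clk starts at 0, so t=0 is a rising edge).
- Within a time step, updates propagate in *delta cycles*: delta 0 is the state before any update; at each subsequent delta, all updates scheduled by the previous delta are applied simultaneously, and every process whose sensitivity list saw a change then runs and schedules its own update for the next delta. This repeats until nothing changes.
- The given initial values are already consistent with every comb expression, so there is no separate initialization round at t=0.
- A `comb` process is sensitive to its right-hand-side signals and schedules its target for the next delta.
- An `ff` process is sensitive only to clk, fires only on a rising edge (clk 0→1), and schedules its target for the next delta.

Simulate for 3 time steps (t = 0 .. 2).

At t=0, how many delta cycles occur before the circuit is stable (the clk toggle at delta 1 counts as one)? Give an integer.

3

t=0 Δ0: d=1 e=0 j=1 clk=0 b=0 c=1 f=0 a=1 g=1 k=1 h=1
  Δ1: clk:0→1
  Δ2: b:0→1, f:0→1
  Δ3: a:1→0
  (3Δ to stable)
t=1 Δ0: d=1 e=0 j=1 clk=1 b=1 c=1 f=1 a=0 g=1 k=1 h=1
  Δ1: clk:1→0
  (1Δ to stable)
t=2 Δ0: d=1 e=0 j=1 clk=0 b=1 c=1 f=1 a=0 g=1 k=1 h=1
  Δ1: clk:0→1
  (1Δ to stable)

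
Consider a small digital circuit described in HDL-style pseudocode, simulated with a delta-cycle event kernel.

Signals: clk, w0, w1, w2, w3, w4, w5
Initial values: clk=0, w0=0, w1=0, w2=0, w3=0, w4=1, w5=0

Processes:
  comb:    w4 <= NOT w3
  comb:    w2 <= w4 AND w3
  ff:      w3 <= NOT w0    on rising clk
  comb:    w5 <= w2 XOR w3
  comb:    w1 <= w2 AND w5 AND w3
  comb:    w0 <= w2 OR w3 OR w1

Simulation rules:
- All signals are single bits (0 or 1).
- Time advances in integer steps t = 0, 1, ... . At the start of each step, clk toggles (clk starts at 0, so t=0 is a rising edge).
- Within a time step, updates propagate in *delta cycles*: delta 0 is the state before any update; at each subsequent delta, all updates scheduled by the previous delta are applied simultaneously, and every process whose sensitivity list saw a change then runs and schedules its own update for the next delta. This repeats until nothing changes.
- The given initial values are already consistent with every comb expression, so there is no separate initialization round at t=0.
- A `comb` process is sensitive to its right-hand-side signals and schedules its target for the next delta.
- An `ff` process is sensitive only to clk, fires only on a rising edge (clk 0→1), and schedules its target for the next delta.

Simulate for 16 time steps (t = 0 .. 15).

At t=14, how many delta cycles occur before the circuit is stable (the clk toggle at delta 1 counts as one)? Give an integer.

3

t=0 Δ0: w5=0 w4=1 w3=0 w1=0 w2=0 w0=0 clk=0
  Δ1: clk:0→1
  Δ2: w3:0→1
  Δ3: w5:0→1, w4:1→0, w2:0→1, w0:0→1
  Δ4: w5:1→0, w1:0→1, w2:1→0
  Δ5: w5:0→1, w1:1→0
  (5Δ to stable)
t=1 Δ0: w5=1 w4=0 w3=1 w1=0 w2=0 w0=1 clk=1
  Δ1: clk:1→0
  (1Δ to stable)
t=2 Δ0: w5=1 w4=0 w3=1 w1=0 w2=0 w0=1 clk=0
  Δ1: clk:0→1
  Δ2: w3:1→0
  Δ3: w5:1→0, w4:0→1, w0:1→0
  (3Δ to stable)
t=3 Δ0: w5=0 w4=1 w3=0 w1=0 w2=0 w0=0 clk=1
  Δ1: clk:1→0
  (1Δ to stable)
t=4 Δ0: w5=0 w4=1 w3=0 w1=0 w2=0 w0=0 clk=0
  Δ1: clk:0→1
  Δ2: w3:0→1
  Δ3: w5:0→1, w4:1→0, w2:0→1, w0:0→1
  Δ4: w5:1→0, w1:0→1, w2:1→0
  Δ5: w5:0→1, w1:1→0
  (5Δ to stable)
t=5 Δ0: w5=1 w4=0 w3=1 w1=0 w2=0 w0=1 clk=1
  Δ1: clk:1→0
  (1Δ to stable)
t=6 Δ0: w5=1 w4=0 w3=1 w1=0 w2=0 w0=1 clk=0
  Δ1: clk:0→1
  Δ2: w3:1→0
  Δ3: w5:1→0, w4:0→1, w0:1→0
  (3Δ to stable)
t=7 Δ0: w5=0 w4=1 w3=0 w1=0 w2=0 w0=0 clk=1
  Δ1: clk:1→0
  (1Δ to stable)
t=8 Δ0: w5=0 w4=1 w3=0 w1=0 w2=0 w0=0 clk=0
  Δ1: clk:0→1
  Δ2: w3:0→1
  Δ3: w5:0→1, w4:1→0, w2:0→1, w0:0→1
  Δ4: w5:1→0, w1:0→1, w2:1→0
  Δ5: w5:0→1, w1:1→0
  (5Δ to stable)
t=9 Δ0: w5=1 w4=0 w3=1 w1=0 w2=0 w0=1 clk=1
  Δ1: clk:1→0
  (1Δ to stable)
t=10 Δ0: w5=1 w4=0 w3=1 w1=0 w2=0 w0=1 clk=0
  Δ1: clk:0→1
  Δ2: w3:1→0
  Δ3: w5:1→0, w4:0→1, w0:1→0
  (3Δ to stable)
t=11 Δ0: w5=0 w4=1 w3=0 w1=0 w2=0 w0=0 clk=1
  Δ1: clk:1→0
  (1Δ to stable)
t=12 Δ0: w5=0 w4=1 w3=0 w1=0 w2=0 w0=0 clk=0
  Δ1: clk:0→1
  Δ2: w3:0→1
  Δ3: w5:0→1, w4:1→0, w2:0→1, w0:0→1
  Δ4: w5:1→0, w1:0→1, w2:1→0
  Δ5: w5:0→1, w1:1→0
  (5Δ to stable)
t=13 Δ0: w5=1 w4=0 w3=1 w1=0 w2=0 w0=1 clk=1
  Δ1: clk:1→0
  (1Δ to stable)
t=14 Δ0: w5=1 w4=0 w3=1 w1=0 w2=0 w0=1 clk=0
  Δ1: clk:0→1
  Δ2: w3:1→0
  Δ3: w5:1→0, w4:0→1, w0:1→0
  (3Δ to stable)
t=15 Δ0: w5=0 w4=1 w3=0 w1=0 w2=0 w0=0 clk=1
  Δ1: clk:1→0
  (1Δ to stable)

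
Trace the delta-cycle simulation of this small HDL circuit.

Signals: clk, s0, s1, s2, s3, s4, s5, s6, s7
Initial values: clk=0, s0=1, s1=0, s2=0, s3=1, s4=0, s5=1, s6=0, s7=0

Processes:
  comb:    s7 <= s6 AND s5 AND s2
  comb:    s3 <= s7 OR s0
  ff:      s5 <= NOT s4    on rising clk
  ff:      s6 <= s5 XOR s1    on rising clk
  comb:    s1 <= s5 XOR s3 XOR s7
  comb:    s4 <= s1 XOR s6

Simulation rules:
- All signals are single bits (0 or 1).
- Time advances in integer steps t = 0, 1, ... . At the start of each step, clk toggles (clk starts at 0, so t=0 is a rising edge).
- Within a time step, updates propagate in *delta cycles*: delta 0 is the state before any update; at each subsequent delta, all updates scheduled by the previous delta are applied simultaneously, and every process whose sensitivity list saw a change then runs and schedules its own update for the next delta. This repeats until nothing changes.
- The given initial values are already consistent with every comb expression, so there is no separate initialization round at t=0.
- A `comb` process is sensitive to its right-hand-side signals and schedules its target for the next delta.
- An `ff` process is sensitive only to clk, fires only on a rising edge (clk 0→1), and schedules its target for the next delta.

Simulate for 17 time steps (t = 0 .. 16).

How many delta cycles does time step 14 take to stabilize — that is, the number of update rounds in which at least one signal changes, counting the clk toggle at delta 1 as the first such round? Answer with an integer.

t0.Δ0 s6=0 s5=1 s1=0 s4=0 s0=1 s7=0 s2=0 s3=1 clk=0
t0.Δ1 s6=0 s5=1 s1=0 s4=0 s0=1 s7=0 s2=0 s3=1 clk=1
t0.Δ2 s6=1 s5=1 s1=0 s4=0 s0=1 s7=0 s2=0 s3=1 clk=1
t0.Δ3 s6=1 s5=1 s1=0 s4=1 s0=1 s7=0 s2=0 s3=1 clk=1
t1.Δ0 s6=1 s5=1 s1=0 s4=1 s0=1 s7=0 s2=0 s3=1 clk=1
t1.Δ1 s6=1 s5=1 s1=0 s4=1 s0=1 s7=0 s2=0 s3=1 clk=0
t2.Δ0 s6=1 s5=1 s1=0 s4=1 s0=1 s7=0 s2=0 s3=1 clk=0
t2.Δ1 s6=1 s5=1 s1=0 s4=1 s0=1 s7=0 s2=0 s3=1 clk=1
t2.Δ2 s6=1 s5=0 s1=0 s4=1 s0=1 s7=0 s2=0 s3=1 clk=1
t2.Δ3 s6=1 s5=0 s1=1 s4=1 s0=1 s7=0 s2=0 s3=1 clk=1
t2.Δ4 s6=1 s5=0 s1=1 s4=0 s0=1 s7=0 s2=0 s3=1 clk=1
t3.Δ0 s6=1 s5=0 s1=1 s4=0 s0=1 s7=0 s2=0 s3=1 clk=1
t3.Δ1 s6=1 s5=0 s1=1 s4=0 s0=1 s7=0 s2=0 s3=1 clk=0
t4.Δ0 s6=1 s5=0 s1=1 s4=0 s0=1 s7=0 s2=0 s3=1 clk=0
t4.Δ1 s6=1 s5=0 s1=1 s4=0 s0=1 s7=0 s2=0 s3=1 clk=1
t4.Δ2 s6=1 s5=1 s1=1 s4=0 s0=1 s7=0 s2=0 s3=1 clk=1
t4.Δ3 s6=1 s5=1 s1=0 s4=0 s0=1 s7=0 s2=0 s3=1 clk=1
t4.Δ4 s6=1 s5=1 s1=0 s4=1 s0=1 s7=0 s2=0 s3=1 clk=1
t5.Δ0 s6=1 s5=1 s1=0 s4=1 s0=1 s7=0 s2=0 s3=1 clk=1
t5.Δ1 s6=1 s5=1 s1=0 s4=1 s0=1 s7=0 s2=0 s3=1 clk=0
t6.Δ0 s6=1 s5=1 s1=0 s4=1 s0=1 s7=0 s2=0 s3=1 clk=0
t6.Δ1 s6=1 s5=1 s1=0 s4=1 s0=1 s7=0 s2=0 s3=1 clk=1
t6.Δ2 s6=1 s5=0 s1=0 s4=1 s0=1 s7=0 s2=0 s3=1 clk=1
t6.Δ3 s6=1 s5=0 s1=1 s4=1 s0=1 s7=0 s2=0 s3=1 clk=1
t6.Δ4 s6=1 s5=0 s1=1 s4=0 s0=1 s7=0 s2=0 s3=1 clk=1
t7.Δ0 s6=1 s5=0 s1=1 s4=0 s0=1 s7=0 s2=0 s3=1 clk=1
t7.Δ1 s6=1 s5=0 s1=1 s4=0 s0=1 s7=0 s2=0 s3=1 clk=0
t8.Δ0 s6=1 s5=0 s1=1 s4=0 s0=1 s7=0 s2=0 s3=1 clk=0
t8.Δ1 s6=1 s5=0 s1=1 s4=0 s0=1 s7=0 s2=0 s3=1 clk=1
t8.Δ2 s6=1 s5=1 s1=1 s4=0 s0=1 s7=0 s2=0 s3=1 clk=1
t8.Δ3 s6=1 s5=1 s1=0 s4=0 s0=1 s7=0 s2=0 s3=1 clk=1
t8.Δ4 s6=1 s5=1 s1=0 s4=1 s0=1 s7=0 s2=0 s3=1 clk=1
t9.Δ0 s6=1 s5=1 s1=0 s4=1 s0=1 s7=0 s2=0 s3=1 clk=1
t9.Δ1 s6=1 s5=1 s1=0 s4=1 s0=1 s7=0 s2=0 s3=1 clk=0
t10.Δ0 s6=1 s5=1 s1=0 s4=1 s0=1 s7=0 s2=0 s3=1 clk=0
t10.Δ1 s6=1 s5=1 s1=0 s4=1 s0=1 s7=0 s2=0 s3=1 clk=1
t10.Δ2 s6=1 s5=0 s1=0 s4=1 s0=1 s7=0 s2=0 s3=1 clk=1
t10.Δ3 s6=1 s5=0 s1=1 s4=1 s0=1 s7=0 s2=0 s3=1 clk=1
t10.Δ4 s6=1 s5=0 s1=1 s4=0 s0=1 s7=0 s2=0 s3=1 clk=1
t11.Δ0 s6=1 s5=0 s1=1 s4=0 s0=1 s7=0 s2=0 s3=1 clk=1
t11.Δ1 s6=1 s5=0 s1=1 s4=0 s0=1 s7=0 s2=0 s3=1 clk=0
t12.Δ0 s6=1 s5=0 s1=1 s4=0 s0=1 s7=0 s2=0 s3=1 clk=0
t12.Δ1 s6=1 s5=0 s1=1 s4=0 s0=1 s7=0 s2=0 s3=1 clk=1
t12.Δ2 s6=1 s5=1 s1=1 s4=0 s0=1 s7=0 s2=0 s3=1 clk=1
t12.Δ3 s6=1 s5=1 s1=0 s4=0 s0=1 s7=0 s2=0 s3=1 clk=1
t12.Δ4 s6=1 s5=1 s1=0 s4=1 s0=1 s7=0 s2=0 s3=1 clk=1
t13.Δ0 s6=1 s5=1 s1=0 s4=1 s0=1 s7=0 s2=0 s3=1 clk=1
t13.Δ1 s6=1 s5=1 s1=0 s4=1 s0=1 s7=0 s2=0 s3=1 clk=0
t14.Δ0 s6=1 s5=1 s1=0 s4=1 s0=1 s7=0 s2=0 s3=1 clk=0
t14.Δ1 s6=1 s5=1 s1=0 s4=1 s0=1 s7=0 s2=0 s3=1 clk=1
t14.Δ2 s6=1 s5=0 s1=0 s4=1 s0=1 s7=0 s2=0 s3=1 clk=1
t14.Δ3 s6=1 s5=0 s1=1 s4=1 s0=1 s7=0 s2=0 s3=1 clk=1
t14.Δ4 s6=1 s5=0 s1=1 s4=0 s0=1 s7=0 s2=0 s3=1 clk=1
t15.Δ0 s6=1 s5=0 s1=1 s4=0 s0=1 s7=0 s2=0 s3=1 clk=1
t15.Δ1 s6=1 s5=0 s1=1 s4=0 s0=1 s7=0 s2=0 s3=1 clk=0
t16.Δ0 s6=1 s5=0 s1=1 s4=0 s0=1 s7=0 s2=0 s3=1 clk=0
t16.Δ1 s6=1 s5=0 s1=1 s4=0 s0=1 s7=0 s2=0 s3=1 clk=1
t16.Δ2 s6=1 s5=1 s1=1 s4=0 s0=1 s7=0 s2=0 s3=1 clk=1
t16.Δ3 s6=1 s5=1 s1=0 s4=0 s0=1 s7=0 s2=0 s3=1 clk=1
t16.Δ4 s6=1 s5=1 s1=0 s4=1 s0=1 s7=0 s2=0 s3=1 clk=1

4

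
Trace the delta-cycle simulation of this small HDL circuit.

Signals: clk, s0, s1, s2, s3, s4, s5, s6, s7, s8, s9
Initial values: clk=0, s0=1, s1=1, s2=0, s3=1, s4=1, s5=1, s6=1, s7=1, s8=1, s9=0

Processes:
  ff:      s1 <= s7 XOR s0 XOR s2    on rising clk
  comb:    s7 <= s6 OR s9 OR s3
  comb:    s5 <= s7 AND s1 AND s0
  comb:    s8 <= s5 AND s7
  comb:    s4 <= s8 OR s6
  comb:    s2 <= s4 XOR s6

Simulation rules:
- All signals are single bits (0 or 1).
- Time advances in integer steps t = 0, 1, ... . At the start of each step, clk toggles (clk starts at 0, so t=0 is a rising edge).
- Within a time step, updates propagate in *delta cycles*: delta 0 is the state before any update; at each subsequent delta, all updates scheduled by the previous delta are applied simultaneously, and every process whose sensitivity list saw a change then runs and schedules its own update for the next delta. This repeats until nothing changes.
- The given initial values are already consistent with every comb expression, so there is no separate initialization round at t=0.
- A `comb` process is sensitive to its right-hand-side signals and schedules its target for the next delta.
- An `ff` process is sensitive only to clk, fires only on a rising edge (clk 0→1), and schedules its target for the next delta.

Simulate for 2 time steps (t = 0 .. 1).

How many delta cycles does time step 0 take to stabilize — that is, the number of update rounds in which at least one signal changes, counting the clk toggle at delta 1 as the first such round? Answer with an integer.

[bits: s7,clk,s5,s4,s2,s6,s8,s3,s1,s0,s9]
t=0: Δ0=10110111110 Δ1=11110111110 Δ2=11110111010 Δ3=11010111010 Δ4=11010101010 | 4Δ
t=1: Δ0=11010101010 Δ1=10010101010 | 1Δ

4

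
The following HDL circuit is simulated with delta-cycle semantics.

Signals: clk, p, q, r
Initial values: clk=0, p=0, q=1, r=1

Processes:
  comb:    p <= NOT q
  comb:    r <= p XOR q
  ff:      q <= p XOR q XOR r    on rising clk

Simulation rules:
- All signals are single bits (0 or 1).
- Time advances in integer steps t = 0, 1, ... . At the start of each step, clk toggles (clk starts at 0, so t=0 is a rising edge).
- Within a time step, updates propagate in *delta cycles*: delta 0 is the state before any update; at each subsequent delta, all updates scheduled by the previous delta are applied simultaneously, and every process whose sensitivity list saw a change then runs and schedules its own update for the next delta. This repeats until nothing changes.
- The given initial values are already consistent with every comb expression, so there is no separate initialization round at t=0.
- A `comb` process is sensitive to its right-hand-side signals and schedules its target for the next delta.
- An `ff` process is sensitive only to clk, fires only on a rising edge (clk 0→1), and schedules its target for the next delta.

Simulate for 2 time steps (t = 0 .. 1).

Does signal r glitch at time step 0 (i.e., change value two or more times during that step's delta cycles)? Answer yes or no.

t=0 Δ0: p=0 q=1 clk=0 r=1
  Δ1: clk:0→1
  Δ2: q:1→0
  Δ3: p:0→1, r:1→0
  Δ4: r:0→1
  (4Δ to stable)
t=1 Δ0: p=1 q=0 clk=1 r=1
  Δ1: clk:1→0
  (1Δ to stable)

yes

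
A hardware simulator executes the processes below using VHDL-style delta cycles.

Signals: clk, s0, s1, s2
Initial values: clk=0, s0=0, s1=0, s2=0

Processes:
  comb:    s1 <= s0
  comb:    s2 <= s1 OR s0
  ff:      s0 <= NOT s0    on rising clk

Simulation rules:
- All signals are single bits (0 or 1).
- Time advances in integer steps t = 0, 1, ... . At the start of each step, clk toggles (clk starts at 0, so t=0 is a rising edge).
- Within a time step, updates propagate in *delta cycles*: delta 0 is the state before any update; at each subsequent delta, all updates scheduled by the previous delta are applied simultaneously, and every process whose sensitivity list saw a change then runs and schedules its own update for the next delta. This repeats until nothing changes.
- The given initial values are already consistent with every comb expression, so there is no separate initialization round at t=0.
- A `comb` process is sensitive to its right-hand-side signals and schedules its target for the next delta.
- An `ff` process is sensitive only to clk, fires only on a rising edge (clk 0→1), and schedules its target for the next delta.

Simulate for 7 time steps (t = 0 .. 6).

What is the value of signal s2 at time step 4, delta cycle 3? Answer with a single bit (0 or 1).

1

[bits: clk,s1,s2,s0]
t=0: Δ0=0000 Δ1=1000 Δ2=1001 Δ3=1111 | 3Δ
t=1: Δ0=1111 Δ1=0111 | 1Δ
t=2: Δ0=0111 Δ1=1111 Δ2=1110 Δ3=1010 Δ4=1000 | 4Δ
t=3: Δ0=1000 Δ1=0000 | 1Δ
t=4: Δ0=0000 Δ1=1000 Δ2=1001 Δ3=1111 | 3Δ
t=5: Δ0=1111 Δ1=0111 | 1Δ
t=6: Δ0=0111 Δ1=1111 Δ2=1110 Δ3=1010 Δ4=1000 | 4Δ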